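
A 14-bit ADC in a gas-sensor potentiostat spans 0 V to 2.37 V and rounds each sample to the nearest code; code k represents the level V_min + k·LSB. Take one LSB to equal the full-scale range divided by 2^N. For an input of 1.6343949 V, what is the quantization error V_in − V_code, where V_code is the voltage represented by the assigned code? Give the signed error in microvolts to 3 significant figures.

−43.0 µV

Full-scale range = 2.37 V. LSB = 2.37 V / 2^14 ≈ 144.7 µV.
Position in LSBs: (1.6343949 − (0)) × 16384/2.37 = 11298.7030; rounding gives k = 11299.
V_code = V_min + k × range/2^14 = 0 + 11299 × 2.37/16384 = 1.6344378662 V.
V_in − V_code = 1.6343949 − (1.6344378662) = −43.0 µV.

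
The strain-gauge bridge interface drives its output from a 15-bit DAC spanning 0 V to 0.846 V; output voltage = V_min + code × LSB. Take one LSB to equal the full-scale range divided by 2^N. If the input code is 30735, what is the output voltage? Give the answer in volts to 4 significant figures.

Range is 0.846 V. LSB = 0.846 V / 2^15.
V_out = 0 + 30735 × (0.846/32768) V
      = 0 + 0.793512 = 0.793512 V.

0.7935 V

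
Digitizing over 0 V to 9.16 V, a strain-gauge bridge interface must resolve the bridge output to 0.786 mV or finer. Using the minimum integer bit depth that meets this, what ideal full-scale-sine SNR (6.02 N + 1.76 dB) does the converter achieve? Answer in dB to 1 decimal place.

86.0 dB

Range is 9.16 V.
Levels needed ≥ 9.16/0.786 mV = 11650. 2^14 = 16384 suffices, so N_min = 14.
Ideal SNR at N = 14: 6.02·14 + 1.76 = 86.0 dB.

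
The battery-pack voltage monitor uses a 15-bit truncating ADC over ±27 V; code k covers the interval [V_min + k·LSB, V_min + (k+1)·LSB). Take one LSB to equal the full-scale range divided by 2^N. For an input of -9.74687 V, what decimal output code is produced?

Span: 27 V − (-27 V) = 54 V. LSB = 54 V / 2^15 ≈ 1.648 mV.
(V_in − V_min) × 2^15/range = (-9.74687 − (-27)) × 32768/54 = 10469.455.
Floor → code = 10469.

10469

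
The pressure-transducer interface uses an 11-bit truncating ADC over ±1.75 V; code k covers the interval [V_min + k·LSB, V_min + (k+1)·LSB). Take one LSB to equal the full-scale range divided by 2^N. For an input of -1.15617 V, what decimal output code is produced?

347

Range = 1.75 − (-1.75) = 3.5 V. LSB = 3.5 V / 2^11 ≈ 1.709 mV.
V_in − V_min = -1.15617 − (-1.75) = 0.59383 V.
Divide by LSB: 0.59383 × 2048/3.5 = 347.4754.
Truncating gives code 347.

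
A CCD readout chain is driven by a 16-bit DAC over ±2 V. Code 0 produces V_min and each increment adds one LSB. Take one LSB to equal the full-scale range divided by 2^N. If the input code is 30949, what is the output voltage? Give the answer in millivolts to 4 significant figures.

Full-scale range = 2 V − (-2 V) = 4 V. LSB = 4 V / 2^16.
V_out = V_min + code × LSB = -2 V + 30949 × 4 V / 65536
      = -2 V + 1.88898 V = -0.111023 V.

-111.0 mV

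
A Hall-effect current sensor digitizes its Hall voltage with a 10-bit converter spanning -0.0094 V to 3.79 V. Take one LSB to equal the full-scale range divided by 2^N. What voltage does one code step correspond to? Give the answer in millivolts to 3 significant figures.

Full-scale range = 3.79 V − (-0.0094 V) = 3.7994 V.
There are 2^10 = 1024 steps.
LSB = 3.7994 V ÷ 2^10 = 3.7994/1024 V = 3.71 mV.

3.71 mV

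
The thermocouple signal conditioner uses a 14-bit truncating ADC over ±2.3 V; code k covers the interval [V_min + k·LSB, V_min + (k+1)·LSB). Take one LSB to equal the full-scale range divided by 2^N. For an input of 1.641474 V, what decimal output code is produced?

The full-scale span is 2.3 − (-2.3) = 4.6 V. LSB = 4.6 V / 2^14 ≈ 280.8 µV.
V_in − V_min = 1.641474 − (-2.3) = 3.941474 V.
Divide by LSB: 3.941474 × 16384/4.6 = 14038.5022.
Truncating gives code 14038.

14038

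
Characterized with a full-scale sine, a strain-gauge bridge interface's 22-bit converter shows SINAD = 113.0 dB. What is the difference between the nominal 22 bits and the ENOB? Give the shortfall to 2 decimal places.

N_eff = (113.0 − 1.76)/6.02 = 18.4784 bits.
Shortfall = 22 − 18.4784 = 3.5216 bits.

3.52 bits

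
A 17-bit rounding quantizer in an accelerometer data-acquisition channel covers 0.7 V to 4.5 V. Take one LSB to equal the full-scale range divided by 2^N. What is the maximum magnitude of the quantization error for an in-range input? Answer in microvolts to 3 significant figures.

14.5 µV

The full-scale span is 4.5 − (0.7) = 3.8 V.
One LSB is 3.8 V / 131072 = 28.992 µV.
Worst-case error for round-to-nearest is half an LSB: 14.5 µV.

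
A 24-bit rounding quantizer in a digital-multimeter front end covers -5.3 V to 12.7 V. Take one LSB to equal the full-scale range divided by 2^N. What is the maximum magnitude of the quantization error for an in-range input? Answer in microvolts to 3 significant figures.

0.536 µV

Full-scale range = 12.7 V − (-5.3 V) = 18 V.
One LSB is 18 V / 16777216 = 1.0729 µV.
A rounding quantizer has |error| ≤ LSB/2 = 0.536 µV.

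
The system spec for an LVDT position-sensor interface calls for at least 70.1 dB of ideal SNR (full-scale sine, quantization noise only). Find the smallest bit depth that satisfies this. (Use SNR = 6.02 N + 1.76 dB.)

12 bits

6.02 N + 1.76 ≥ 70.1 gives N ≥ 11.352, so the minimum integer is 12.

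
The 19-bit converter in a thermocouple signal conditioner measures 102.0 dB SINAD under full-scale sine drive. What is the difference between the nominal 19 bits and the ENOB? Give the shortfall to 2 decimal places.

2.35 bits

N_eff = (102.0 − 1.76)/6.02 = 16.6512 bits.
Shortfall = 19 − 16.6512 = 2.3488 bits.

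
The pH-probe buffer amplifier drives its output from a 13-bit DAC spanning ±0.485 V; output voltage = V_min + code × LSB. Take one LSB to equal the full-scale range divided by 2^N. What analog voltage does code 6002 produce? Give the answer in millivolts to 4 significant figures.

225.7 mV

The full-scale span is 0.485 − (-0.485) = 0.97 V. LSB = 0.97 V / 2^13.
V_out = -0.485 + 6002 × (0.97/8192) V
      = -0.485 + 0.710686 = 0.225686 V.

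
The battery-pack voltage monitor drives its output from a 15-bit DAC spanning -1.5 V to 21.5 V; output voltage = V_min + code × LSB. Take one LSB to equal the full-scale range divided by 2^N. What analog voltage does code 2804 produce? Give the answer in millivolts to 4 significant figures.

The full-scale span is 21.5 − (-1.5) = 23 V. LSB = 23 V / 2^15.
V_out = -1.5 + 2804 × (23/32768) V
      = -1.5 V + 1.96814 V = 0.468140 V.

468.1 mV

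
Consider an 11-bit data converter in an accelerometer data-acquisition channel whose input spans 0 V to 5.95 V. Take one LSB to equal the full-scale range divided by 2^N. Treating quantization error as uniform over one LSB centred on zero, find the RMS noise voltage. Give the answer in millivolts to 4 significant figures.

0.8387 mV

V_FS = 5.95 V.
Step size = 5.95/2048 V = 2.90527 mV.
V_rms = LSB/√12 = 2.90527 mV / √12 = 0.8387 mV.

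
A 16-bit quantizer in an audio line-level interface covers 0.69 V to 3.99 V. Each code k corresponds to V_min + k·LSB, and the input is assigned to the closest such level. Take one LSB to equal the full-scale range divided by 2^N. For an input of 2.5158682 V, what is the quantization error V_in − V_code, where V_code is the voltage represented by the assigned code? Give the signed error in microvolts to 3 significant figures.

−18.3 µV

Range = 3.99 − (0.69) = 3.3 V. LSB = 3.3 V / 2^16 ≈ 50.35 µV.
Position in LSBs: (2.5158682 − (0.69)) × 65536/3.3 = 36260.6359; rounding gives k = 36261.
V_code = V_min + k × range/2^16 = 0.69 + 36261 × 3.3/65536 = 2.5158865356 V.
e = 2.5158682 − (2.5158865356) = −18.3 µV.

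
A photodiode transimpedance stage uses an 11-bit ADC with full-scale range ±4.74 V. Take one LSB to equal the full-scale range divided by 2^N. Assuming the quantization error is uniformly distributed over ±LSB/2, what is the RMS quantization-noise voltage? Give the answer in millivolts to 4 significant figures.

1.336 mV

Full-scale range = 4.74 V − (-4.74 V) = 9.48 V.
One LSB is 9.48 V / 2048 = 4.62891 mV.
RMS of a uniform error over width LSB is LSB/√12 = 1.336 mV.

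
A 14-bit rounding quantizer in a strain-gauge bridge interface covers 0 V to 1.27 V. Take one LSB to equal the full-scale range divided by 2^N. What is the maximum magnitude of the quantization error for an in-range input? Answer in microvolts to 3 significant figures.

38.8 µV

Span = 1.27 V.
LSB = 1.27 V ÷ 2^14 = 1.27/16384 V = 77.515 µV.
Worst-case error for round-to-nearest is half an LSB: 38.8 µV.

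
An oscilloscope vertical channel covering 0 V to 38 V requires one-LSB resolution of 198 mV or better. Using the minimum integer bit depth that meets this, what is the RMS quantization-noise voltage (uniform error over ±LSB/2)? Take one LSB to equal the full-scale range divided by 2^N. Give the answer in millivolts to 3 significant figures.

Full-scale range = 38 V.
38 V / 198 mV = 191.9. Since 2^7 = 128 and 2^8 = 256, N = 8.
LSB = 38 V / 2^8 = 148.44 mV.
RMS noise = LSB/√12 = 42.9 mV.

42.9 mV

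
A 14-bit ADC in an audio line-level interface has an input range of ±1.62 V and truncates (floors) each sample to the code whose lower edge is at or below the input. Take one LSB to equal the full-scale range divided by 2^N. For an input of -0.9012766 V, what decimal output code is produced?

3634

Full-scale range = 1.62 V − (-1.62 V) = 3.24 V. LSB = 3.24 V / 2^14 ≈ 197.8 µV.
(V_in − V_min) × 2^14/range = (-0.9012766 − (-1.62)) × 16384/3.24 = 3634.433.
Floor → code = 3634.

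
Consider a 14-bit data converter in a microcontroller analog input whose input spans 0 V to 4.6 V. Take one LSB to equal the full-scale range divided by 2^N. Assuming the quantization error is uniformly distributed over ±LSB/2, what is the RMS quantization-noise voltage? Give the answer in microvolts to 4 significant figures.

81.05 µV

Full-scale range = 4.6 V.
LSB = 4.6 V / 2^14 = 280.762 µV.
V_rms = LSB/√12 = 280.762 µV / √12 = 81.05 µV.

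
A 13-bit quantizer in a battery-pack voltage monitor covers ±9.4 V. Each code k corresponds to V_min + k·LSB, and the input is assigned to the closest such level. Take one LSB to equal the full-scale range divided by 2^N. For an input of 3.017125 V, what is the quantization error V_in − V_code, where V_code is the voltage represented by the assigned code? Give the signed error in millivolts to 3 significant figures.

The full-scale span is 9.4 − (-9.4) = 18.8 V. LSB = 18.8 V / 2^13 ≈ 2.295 mV.
Position in LSBs: (3.017125 − (-9.4)) × 8192/18.8 = 5410.6962; rounding gives k = 5411.
Reconstructed level: -9.4 + 5411 × 18.8/8192 V = 3.017822266 V.
e = 3.017125 − (3.017822266) = −0.697 mV.

−0.697 mV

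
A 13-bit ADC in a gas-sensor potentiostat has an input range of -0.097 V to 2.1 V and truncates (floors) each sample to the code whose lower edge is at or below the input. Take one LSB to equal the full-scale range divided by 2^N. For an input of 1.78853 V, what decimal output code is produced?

7030

Range = 2.1 − (-0.097) = 2.197 V. LSB = 2.197 V / 2^13 ≈ 268.2 µV.
V_in − V_min = 1.78853 − (-0.097) = 1.88553 V.
Divide by LSB: 1.88553 × 8192/2.197 = 7030.6153.
Truncating gives code 7030.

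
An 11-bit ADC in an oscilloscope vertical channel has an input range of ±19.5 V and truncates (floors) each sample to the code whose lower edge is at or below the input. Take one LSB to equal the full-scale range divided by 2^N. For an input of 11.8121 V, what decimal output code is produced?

1644

The full-scale span is 19.5 − (-19.5) = 39 V. LSB = 39 V / 2^11 ≈ 19.04 mV.
(V_in − V_min) × 2^11/range = (11.8121 − (-19.5)) × 2048/39 = 1644.287.
Floor → code = 1644.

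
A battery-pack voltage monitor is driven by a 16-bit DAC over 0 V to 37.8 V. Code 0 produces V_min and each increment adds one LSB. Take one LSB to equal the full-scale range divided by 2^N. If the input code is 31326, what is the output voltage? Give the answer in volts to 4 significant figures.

18.07 V

Range is 37.8 V. LSB = 37.8 V / 2^16.
Output = V_min + (31326/65536) × range = 0 + 0.477997 × 37.8 V
      = 0 V + 18.0683 V = 18.0683 V.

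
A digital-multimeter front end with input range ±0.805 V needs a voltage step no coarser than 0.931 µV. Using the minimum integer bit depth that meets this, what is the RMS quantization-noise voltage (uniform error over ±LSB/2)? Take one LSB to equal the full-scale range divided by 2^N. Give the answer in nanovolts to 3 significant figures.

Full-scale range = 0.805 V − (-0.805 V) = 1.61 V.
Need 2^N ≥ 1.61 V / 0.931 µV = 1.729e6 → N_min = 21.
LSB = 1.61 V ÷ 2^21 = 1.61/2097152 V = 0.76771 µV.
RMS noise = LSB/√12 = 222 nV.

222 nV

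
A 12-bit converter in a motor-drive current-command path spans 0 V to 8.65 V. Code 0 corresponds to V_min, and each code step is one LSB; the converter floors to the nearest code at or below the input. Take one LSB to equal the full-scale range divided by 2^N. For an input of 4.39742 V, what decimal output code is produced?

Range is 8.65 V. LSB = 8.65 V / 2^12 ≈ 2.112 mV.
(V_in − V_min) × 2^12/range = (4.39742 − (0)) × 4096/8.65 = 2082.293.
Floor → code = 2082.

2082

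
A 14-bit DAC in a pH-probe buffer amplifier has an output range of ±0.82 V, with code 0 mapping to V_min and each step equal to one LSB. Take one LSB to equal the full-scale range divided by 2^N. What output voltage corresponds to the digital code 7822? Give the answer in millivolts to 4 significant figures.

Span: 0.82 V − (-0.82 V) = 1.64 V. LSB = 1.64 V / 2^14.
V_out = -0.82 + 7822 × (1.64/16384) V
      = -0.82 + 0.782964 = -0.0370361 V.

-37.04 mV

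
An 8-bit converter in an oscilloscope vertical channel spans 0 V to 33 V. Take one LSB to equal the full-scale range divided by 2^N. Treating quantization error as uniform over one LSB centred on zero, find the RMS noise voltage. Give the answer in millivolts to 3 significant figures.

V_FS = 33 V.
One LSB is 33 V / 256 = 128.91 mV.
For a uniform distribution on [−LSB/2, +LSB/2], V_rms = LSB/√12 = 128.91 mV/3.4641 = 37.2 mV.

37.2 mV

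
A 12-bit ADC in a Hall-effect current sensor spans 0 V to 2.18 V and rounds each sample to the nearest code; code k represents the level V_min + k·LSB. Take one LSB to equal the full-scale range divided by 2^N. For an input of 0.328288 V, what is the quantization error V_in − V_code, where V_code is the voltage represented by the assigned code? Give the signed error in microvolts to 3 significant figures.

Range is 2.18 V. LSB = 2.18 V / 2^12 ≈ 0.5322 mV.
(0.328288 − (0)) / LSB = 0.328288 × 4096/2.18 = 616.8200. Nearest integer: k = 617.
V_code = 0 + (617/4096) × 2.18 = 0.3283837891 V.
V_in − V_code = 0.328288 − (0.3283837891) = −95.8 µV.

−95.8 µV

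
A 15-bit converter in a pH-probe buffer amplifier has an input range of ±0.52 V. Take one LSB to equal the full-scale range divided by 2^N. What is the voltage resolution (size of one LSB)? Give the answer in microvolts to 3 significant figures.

Span: 0.52 V − (-0.52 V) = 1.04 V.
There are 2^15 = 32768 steps.
LSB = 1.04 V ÷ 2^15 = 1.04/32768 V = 31.7 µV.

31.7 µV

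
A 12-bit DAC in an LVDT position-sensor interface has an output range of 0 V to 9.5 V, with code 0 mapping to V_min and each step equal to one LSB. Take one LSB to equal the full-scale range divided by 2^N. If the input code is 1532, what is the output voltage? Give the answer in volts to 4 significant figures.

Range is 9.5 V. LSB = 9.5 V / 2^12.
V_out = V_min + code × LSB = 0 V + 1532 × 9.5 V / 4096
      = 0 V + 3.55322 V = 3.55322 V.

3.553 V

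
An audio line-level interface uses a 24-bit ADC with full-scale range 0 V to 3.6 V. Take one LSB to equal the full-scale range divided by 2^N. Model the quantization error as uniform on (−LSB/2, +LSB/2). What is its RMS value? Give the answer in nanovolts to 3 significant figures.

61.9 nV

Range is 3.6 V.
One LSB is 3.6 V / 16777216 = 214.58 nV.
RMS of a uniform error over width LSB is LSB/√12 = 61.9 nV.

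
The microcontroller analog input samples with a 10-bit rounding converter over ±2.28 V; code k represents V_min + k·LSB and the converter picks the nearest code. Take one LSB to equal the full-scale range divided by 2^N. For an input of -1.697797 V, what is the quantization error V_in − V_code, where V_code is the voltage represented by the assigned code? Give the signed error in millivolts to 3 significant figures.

−1.16 mV

Span: 2.28 V − (-2.28 V) = 4.56 V. LSB = 4.56 V / 2^10 ≈ 4.453 mV.
Position in LSBs: (-1.697797 − (-2.28)) × 1024/4.56 = 130.7403; rounding gives k = 131.
V_code = -2.28 + (131/1024) × 4.56 = -1.696640625 V.
Error = V_in − V_code = -1.697797 − (-1.696640625) = −1.16 mV.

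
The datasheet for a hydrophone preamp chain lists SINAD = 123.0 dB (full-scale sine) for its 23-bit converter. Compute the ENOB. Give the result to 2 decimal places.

20.14 bits

ENOB = (123.0 − 1.76)/6.02 = 20.1395 bits.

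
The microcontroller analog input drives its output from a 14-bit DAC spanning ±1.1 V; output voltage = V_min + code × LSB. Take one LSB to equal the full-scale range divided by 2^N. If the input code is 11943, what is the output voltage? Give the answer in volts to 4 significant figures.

The full-scale span is 1.1 − (-1.1) = 2.2 V. LSB = 2.2 V / 2^14.
V_out = V_min + code × LSB = -1.1 V + 11943 × 2.2 V / 16384
      = -1.1 V + 1.60367 V = 0.503674 V.

0.5037 V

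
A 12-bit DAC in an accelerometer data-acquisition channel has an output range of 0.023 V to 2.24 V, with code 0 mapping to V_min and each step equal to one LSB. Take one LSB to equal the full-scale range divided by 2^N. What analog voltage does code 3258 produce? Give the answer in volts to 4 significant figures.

1.786 V

Span: 2.24 V − (0.023 V) = 2.217 V. LSB = 2.217 V / 2^12.
V_out = 0.023 + 3258 × (2.217/4096) V
      = 0.023 + 1.76342 = 1.78642 V.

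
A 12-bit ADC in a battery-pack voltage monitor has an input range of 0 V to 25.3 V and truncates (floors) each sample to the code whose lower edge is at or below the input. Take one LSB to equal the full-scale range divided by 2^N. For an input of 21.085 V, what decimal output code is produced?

3413

Span = 25.3 V. LSB = 25.3 V / 2^12 ≈ 6.177 mV.
code = ⌊(V_in − V_min)/LSB⌋ = ⌊(V_in − V_min) × 2^12 / range⌋
     = ⌊(21.085 − (0)) × 4096 / 25.3⌋ = ⌊21.085 × 4096/25.3⌋
     = ⌊3413.603⌋ = 3413.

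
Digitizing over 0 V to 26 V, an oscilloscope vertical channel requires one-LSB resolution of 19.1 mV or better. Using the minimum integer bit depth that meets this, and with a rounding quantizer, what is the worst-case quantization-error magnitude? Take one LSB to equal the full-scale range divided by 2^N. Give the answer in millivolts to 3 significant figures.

Range is 26 V.
Levels needed ≥ 26/19.1 mV = 1361. 2^11 = 2048 suffices, so N_min = 11.
One LSB is 26 V / 2048 = 12.695 mV.
Max error for round-to-nearest is LSB/2 = 6.35 mV.

6.35 mV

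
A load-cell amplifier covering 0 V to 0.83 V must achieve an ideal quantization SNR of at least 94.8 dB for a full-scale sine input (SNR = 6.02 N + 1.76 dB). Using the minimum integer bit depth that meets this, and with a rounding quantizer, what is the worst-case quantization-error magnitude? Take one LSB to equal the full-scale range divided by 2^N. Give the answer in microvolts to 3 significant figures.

Span = 0.83 V.
6.02 N + 1.76 ≥ 94.8 gives N ≥ 15.455, so the minimum integer is 16.
One LSB is 0.83 V / 65536 = 12.665 µV.
Max error for round-to-nearest is LSB/2 = 6.33 µV.

6.33 µV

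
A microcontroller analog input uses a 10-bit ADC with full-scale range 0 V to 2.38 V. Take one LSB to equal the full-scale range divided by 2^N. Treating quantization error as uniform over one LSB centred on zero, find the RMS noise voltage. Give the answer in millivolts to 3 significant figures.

Span = 2.38 V.
One LSB is 2.38 V / 1024 = 2.3242 mV.
V_rms = LSB/√12 = 2.3242 mV / √12 = 0.671 mV.

0.671 mV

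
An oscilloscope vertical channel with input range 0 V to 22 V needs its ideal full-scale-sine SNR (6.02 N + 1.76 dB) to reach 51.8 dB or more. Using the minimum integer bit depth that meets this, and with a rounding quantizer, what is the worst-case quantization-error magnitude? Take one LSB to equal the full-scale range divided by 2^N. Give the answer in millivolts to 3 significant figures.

21.5 mV

Range is 22 V.
6.02 N + 1.76 ≥ 51.8 gives N ≥ 8.312, so the minimum integer is 9.
Step size = 22/512 V = 42.969 mV.
|e|_max = LSB/2 = 21.5 mV.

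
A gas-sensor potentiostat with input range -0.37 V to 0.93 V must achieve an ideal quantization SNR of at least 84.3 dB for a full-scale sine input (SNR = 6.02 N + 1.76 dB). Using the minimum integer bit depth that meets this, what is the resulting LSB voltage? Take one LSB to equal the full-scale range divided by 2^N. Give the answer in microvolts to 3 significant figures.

Span: 0.93 V − (-0.37 V) = 1.3 V.
Required N = ⌈(84.3 − 1.76)/6.02⌉ = ⌈13.711⌉ = 14.
One LSB is 1.3 V / 16384 = 79.3 µV.

79.3 µV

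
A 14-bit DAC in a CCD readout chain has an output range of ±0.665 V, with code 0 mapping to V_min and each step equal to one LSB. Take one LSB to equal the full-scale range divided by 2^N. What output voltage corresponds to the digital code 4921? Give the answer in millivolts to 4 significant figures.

-265.5 mV

The full-scale span is 0.665 − (-0.665) = 1.33 V. LSB = 1.33 V / 2^14.
Output = V_min + (4921/16384) × range = -0.665 + 0.300354 × 1.33 V
      = -0.665 V + 0.399471 V = -0.265529 V.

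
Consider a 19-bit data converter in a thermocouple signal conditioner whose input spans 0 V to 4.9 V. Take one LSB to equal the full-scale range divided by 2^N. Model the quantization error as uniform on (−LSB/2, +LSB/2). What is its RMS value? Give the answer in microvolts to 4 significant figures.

Range is 4.9 V.
Step size = 4.9/524288 V = 9.34601 µV.
For a uniform distribution on [−LSB/2, +LSB/2], V_rms = LSB/√12 = 9.34601 µV/3.4641 = 2.698 µV.

2.698 µV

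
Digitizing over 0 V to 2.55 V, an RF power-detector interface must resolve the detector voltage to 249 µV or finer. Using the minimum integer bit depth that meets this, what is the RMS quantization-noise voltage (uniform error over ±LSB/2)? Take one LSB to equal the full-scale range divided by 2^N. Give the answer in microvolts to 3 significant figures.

Span = 2.55 V.
2.55 V / 249 µV = 10240. Since 2^13 = 8192 and 2^14 = 16384, N = 14.
LSB = 2.55 V / 2^14 = 155.64 µV.
RMS noise = LSB/√12 = 44.9 µV.

44.9 µV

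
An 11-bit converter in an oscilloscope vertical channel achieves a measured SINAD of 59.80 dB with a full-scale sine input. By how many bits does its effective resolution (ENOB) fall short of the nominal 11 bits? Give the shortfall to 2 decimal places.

1.36 bits

Effective bits = (59.80 − 1.76)/6.02 = 9.6412.
Lost resolution: 11 − 9.6412 = 1.3588 bits.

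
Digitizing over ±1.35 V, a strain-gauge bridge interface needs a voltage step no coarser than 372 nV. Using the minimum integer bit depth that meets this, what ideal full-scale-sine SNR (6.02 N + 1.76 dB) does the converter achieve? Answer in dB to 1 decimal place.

Full-scale range = 1.35 V − (-1.35 V) = 2.7 V.
Levels needed ≥ 2.7/372 nV = 7.258e6. 2^23 = 8388608 suffices, so N_min = 23.
SNR = 6.02 × 23 + 1.76 = 140.22 dB.

140.2 dB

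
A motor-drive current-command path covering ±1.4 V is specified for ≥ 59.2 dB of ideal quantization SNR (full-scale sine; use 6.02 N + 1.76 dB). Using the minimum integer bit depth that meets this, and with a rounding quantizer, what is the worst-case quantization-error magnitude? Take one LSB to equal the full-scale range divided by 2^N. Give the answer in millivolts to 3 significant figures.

Span: 1.4 V − (-1.4 V) = 2.8 V.
6.02 N + 1.76 ≥ 59.2 gives N ≥ 9.542, so the minimum integer is 10.
LSB = 2.8 V ÷ 2^10 = 2.8/1024 V = 2.7344 mV.
|e|_max = LSB/2 = 1.37 mV.

1.37 mV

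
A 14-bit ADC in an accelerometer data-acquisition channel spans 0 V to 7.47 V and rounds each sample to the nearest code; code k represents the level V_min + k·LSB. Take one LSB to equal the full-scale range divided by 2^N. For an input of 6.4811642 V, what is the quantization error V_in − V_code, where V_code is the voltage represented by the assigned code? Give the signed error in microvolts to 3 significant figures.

+82.0 µV

Range is 7.47 V. LSB = 7.47 V / 2^14 ≈ 455.9 µV.
(V_in − V_min)/LSB = (6.4811642 − (0)) × 16384/7.47 = 14215.1800 → nearest code k = 14215.
Reconstructed level: 0 + 14215 × 7.47/16384 V = 6.4810821533 V.
e = 6.4811642 − (6.4810821533) = +82.0 µV.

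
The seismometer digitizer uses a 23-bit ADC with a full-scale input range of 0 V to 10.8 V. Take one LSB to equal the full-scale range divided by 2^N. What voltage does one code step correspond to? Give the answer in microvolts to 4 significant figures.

1.287 µV

V_FS = 10.8 V.
There are 2^23 = 8388608 steps.
LSB = 10.8 V / 2^23 = 1.287 µV.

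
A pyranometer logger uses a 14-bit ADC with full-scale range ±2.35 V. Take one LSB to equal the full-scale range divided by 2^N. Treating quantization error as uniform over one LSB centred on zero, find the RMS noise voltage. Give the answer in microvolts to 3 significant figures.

82.8 µV

The full-scale span is 2.35 − (-2.35) = 4.7 V.
One LSB is 4.7 V / 16384 = 286.87 µV.
RMS of a uniform error over width LSB is LSB/√12 = 82.8 µV.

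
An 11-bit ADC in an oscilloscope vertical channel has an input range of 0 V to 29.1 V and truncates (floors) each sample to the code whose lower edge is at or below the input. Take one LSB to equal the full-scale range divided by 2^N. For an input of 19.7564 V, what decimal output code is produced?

V_FS = 29.1 V. LSB = 29.1 V / 2^11 ≈ 14.21 mV.
(V_in − V_min) × 2^11/range = (19.7564 − (0)) × 2048/29.1 = 1390.416.
Floor → code = 1390.

1390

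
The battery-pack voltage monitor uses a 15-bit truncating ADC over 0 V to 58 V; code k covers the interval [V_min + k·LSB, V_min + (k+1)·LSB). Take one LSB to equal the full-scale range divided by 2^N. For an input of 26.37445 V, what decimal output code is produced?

14900

Span = 58 V. LSB = 58 V / 2^15 ≈ 1.770 mV.
code = ⌊(V_in − V_min)/LSB⌋ = ⌊(V_in − V_min) × 2^15 / range⌋
     = ⌊(26.37445 − (0)) × 32768 / 58⌋ = ⌊26.37445 × 32768/58⌋
     = ⌊14900.655⌋ = 14900.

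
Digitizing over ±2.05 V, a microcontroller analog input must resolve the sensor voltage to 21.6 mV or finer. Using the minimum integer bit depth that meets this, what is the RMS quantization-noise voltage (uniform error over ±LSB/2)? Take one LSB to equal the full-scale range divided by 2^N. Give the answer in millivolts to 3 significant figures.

4.62 mV

Span: 2.05 V − (-2.05 V) = 4.1 V.
Need 2^N ≥ 4.1 V / 21.6 mV = 189.8 → N_min = 8.
One LSB is 4.1 V / 256 = 16.016 mV.
σ_q = LSB/√12 = 16.016 mV/3.4641 = 4.62 mV.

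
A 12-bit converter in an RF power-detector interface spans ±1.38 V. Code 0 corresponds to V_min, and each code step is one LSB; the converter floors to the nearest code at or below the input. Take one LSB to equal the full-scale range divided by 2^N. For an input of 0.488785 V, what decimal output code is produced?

2773

The full-scale span is 1.38 − (-1.38) = 2.76 V. LSB = 2.76 V / 2^12 ≈ 0.6738 mV.
V_in − V_min = 0.488785 − (-1.38) = 1.868785 V.
Divide by LSB: 1.868785 × 4096/2.76 = 2773.3853.
Truncating gives code 2773.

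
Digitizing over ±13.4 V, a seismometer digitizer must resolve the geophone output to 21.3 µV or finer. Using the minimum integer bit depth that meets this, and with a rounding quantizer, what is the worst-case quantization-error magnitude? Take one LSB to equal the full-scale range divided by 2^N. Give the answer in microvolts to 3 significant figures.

The full-scale span is 13.4 − (-13.4) = 26.8 V.
26.8 V / 21.3 µV = 1.258e6. Since 2^20 = 1048576 and 2^21 = 2097152, N = 21.
One LSB is 26.8 V / 2097152 = 12.779 µV.
|e|_max = LSB/2 = 6.39 µV.

6.39 µV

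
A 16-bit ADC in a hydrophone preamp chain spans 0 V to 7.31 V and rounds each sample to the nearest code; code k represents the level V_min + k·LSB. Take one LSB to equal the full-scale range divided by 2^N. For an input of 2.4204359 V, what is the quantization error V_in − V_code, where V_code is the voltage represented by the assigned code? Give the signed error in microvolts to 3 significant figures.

Range is 7.31 V. LSB = 7.31 V / 2^16 ≈ 111.5 µV.
Position in LSBs: (2.4204359 − (0)) × 65536/7.31 = 21699.8204; rounding gives k = 21700.
V_code = V_min + k × range/2^16 = 0 + 21700 × 7.31/65536 = 2.4204559326 V.
Error = V_in − V_code = 2.4204359 − (2.4204559326) = −20.0 µV.

−20.0 µV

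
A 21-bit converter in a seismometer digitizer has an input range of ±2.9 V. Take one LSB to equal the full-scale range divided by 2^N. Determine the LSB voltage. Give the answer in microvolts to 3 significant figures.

The full-scale span is 2.9 − (-2.9) = 5.8 V.
There are 2^21 = 2097152 steps.
One LSB is 5.8 V / 2097152 = 2.77 µV.

2.77 µV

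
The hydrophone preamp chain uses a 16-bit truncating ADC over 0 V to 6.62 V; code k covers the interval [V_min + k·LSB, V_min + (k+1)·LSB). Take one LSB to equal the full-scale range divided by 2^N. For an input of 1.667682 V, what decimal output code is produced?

Span = 6.62 V. LSB = 6.62 V / 2^16 ≈ 101.0 µV.
V_in − V_min = 1.667682 − (0) = 1.667682 V.
Divide by LSB: 1.667682 × 65536/6.62 = 16509.5480.
Truncating gives code 16509.

16509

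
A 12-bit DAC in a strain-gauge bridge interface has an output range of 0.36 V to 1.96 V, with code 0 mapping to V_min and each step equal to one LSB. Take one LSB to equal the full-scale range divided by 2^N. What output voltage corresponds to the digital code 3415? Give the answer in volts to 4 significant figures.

1.694 V

Span: 1.96 V − (0.36 V) = 1.6 V. LSB = 1.6 V / 2^12.
V_out = V_min + code × LSB = 0.36 V + 3415 × 1.6 V / 4096
      = 0.36 V + 1.33398 V = 1.69398 V.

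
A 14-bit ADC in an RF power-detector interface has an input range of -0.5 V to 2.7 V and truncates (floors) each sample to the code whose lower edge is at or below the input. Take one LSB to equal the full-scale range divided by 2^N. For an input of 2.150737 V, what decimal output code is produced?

Full-scale range = 2.7 V − (-0.5 V) = 3.2 V. LSB = 3.2 V / 2^14 ≈ 195.3 µV.
code = ⌊(V_in − V_min)/LSB⌋ = ⌊(V_in − V_min) × 2^14 / range⌋
     = ⌊(2.150737 − (-0.5)) × 16384 / 3.2⌋ = ⌊2.650737 × 16384/3.2⌋
     = ⌊13571.773⌋ = 13571.

13571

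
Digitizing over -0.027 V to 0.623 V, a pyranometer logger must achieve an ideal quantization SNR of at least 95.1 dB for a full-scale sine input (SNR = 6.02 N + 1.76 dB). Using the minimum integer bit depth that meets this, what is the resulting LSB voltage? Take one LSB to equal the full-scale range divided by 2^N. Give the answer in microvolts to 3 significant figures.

Span: 0.623 V − (-0.027 V) = 0.65 V.
6.02 N + 1.76 ≥ 95.1 gives N ≥ 15.505, so the minimum integer is 16.
Step size = 0.65/65536 V = 9.92 µV.

9.92 µV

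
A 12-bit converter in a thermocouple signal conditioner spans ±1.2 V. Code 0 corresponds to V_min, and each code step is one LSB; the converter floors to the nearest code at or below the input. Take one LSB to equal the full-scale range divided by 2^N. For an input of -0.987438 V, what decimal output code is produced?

Range = 1.2 − (-1.2) = 2.4 V. LSB = 2.4 V / 2^12 ≈ 0.5859 mV.
V_in − V_min = -0.987438 − (-1.2) = 0.212562 V.
Divide by LSB: 0.212562 × 4096/2.4 = 362.7725.
Truncating gives code 362.

362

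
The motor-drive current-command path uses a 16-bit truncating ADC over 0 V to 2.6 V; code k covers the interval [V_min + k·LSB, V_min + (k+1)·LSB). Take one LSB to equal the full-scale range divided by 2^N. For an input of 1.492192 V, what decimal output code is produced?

V_FS = 2.6 V. LSB = 2.6 V / 2^16 ≈ 39.67 µV.
V_in − V_min = 1.492192 − (0) = 1.492192 V.
Divide by LSB: 1.492192 × 65536/2.6 = 37612.4211.
Truncating gives code 37612.

37612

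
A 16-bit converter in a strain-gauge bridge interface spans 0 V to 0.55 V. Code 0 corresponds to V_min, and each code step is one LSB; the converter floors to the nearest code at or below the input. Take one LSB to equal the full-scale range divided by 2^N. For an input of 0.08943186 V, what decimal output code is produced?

10656

Span = 0.55 V. LSB = 0.55 V / 2^16 ≈ 8.392 µV.
code = ⌊(V_in − V_min)/LSB⌋ = ⌊(V_in − V_min) × 2^16 / range⌋
     = ⌊(0.08943186 − (0)) × 65536 / 0.55⌋ = ⌊0.08943186 × 65536/0.55⌋
     = ⌊10656.375⌋ = 10656.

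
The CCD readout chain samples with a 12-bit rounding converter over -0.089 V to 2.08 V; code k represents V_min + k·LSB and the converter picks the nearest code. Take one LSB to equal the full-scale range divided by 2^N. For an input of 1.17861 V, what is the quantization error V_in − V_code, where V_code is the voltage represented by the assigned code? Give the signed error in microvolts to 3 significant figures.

−111 µV

Range = 2.08 − (-0.089) = 2.169 V. LSB = 2.169 V / 2^12 ≈ 0.5295 mV.
Position in LSBs: (1.17861 − (-0.089)) × 4096/2.169 = 2393.7900; rounding gives k = 2394.
V_code = V_min + k × range/2^12 = -0.089 + 2394 × 2.169/4096 = 1.178721191 V.
e = 1.17861 − (1.178721191) = −111 µV.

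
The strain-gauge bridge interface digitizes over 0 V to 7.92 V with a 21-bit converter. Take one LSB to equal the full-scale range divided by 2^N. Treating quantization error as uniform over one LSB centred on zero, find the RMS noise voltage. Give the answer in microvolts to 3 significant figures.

1.09 µV

Range is 7.92 V.
One LSB is 7.92 V / 2097152 = 3.7766 µV.
For a uniform distribution on [−LSB/2, +LSB/2], V_rms = LSB/√12 = 3.7766 µV/3.4641 = 1.09 µV.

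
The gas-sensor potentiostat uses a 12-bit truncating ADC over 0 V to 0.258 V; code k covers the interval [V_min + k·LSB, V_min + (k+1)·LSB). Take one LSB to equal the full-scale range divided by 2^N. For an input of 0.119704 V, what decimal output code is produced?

Full-scale range = 0.258 V. LSB = 0.258 V / 2^12 ≈ 62.99 µV.
(V_in − V_min) × 2^12/range = (0.119704 − (0)) × 4096/0.258 = 1900.417.
Floor → code = 1900.

1900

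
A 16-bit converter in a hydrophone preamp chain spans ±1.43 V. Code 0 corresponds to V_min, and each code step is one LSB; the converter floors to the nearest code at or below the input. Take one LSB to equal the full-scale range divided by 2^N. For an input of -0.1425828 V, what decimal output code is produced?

Span: 1.43 V − (-1.43 V) = 2.86 V. LSB = 2.86 V / 2^16 ≈ 43.64 µV.
code = ⌊(V_in − V_min)/LSB⌋ = ⌊(V_in − V_min) × 2^16 / range⌋
     = ⌊(-0.1425828 − (-1.43)) × 65536 / 2.86⌋ = ⌊1.2874172 × 65536/2.86⌋
     = ⌊29500.760⌋ = 29500.

29500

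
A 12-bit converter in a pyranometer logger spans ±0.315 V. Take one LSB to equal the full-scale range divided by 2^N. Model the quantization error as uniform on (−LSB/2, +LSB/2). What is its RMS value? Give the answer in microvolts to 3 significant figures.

44.4 µV

Range = 0.315 − (-0.315) = 0.63 V.
LSB = 0.63 V ÷ 2^12 = 0.63/4096 V = 153.81 µV.
RMS of a uniform error over width LSB is LSB/√12 = 44.4 µV.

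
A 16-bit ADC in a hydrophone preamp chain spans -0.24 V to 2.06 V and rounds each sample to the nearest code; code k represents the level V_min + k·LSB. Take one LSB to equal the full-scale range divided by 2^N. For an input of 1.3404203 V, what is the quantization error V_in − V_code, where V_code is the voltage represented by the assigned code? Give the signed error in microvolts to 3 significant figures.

Span: 2.06 V − (-0.24 V) = 2.3 V. LSB = 2.3 V / 2^16 ≈ 35.10 µV.
(1.3404203 − (-0.24)) / LSB = 1.5804203 × 65536/2.3 = 45032.3586. Nearest integer: k = 45032.
V_code = V_min + k × range/2^16 = -0.24 + 45032 × 2.3/65536 = 1.3404077148 V.
e = 1.3404203 − (1.3404077148) = +12.6 µV.

+12.6 µV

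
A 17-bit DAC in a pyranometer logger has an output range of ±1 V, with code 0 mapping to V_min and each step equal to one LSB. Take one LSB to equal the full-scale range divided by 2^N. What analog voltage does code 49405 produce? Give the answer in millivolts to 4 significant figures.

-246.1 mV

Span: 1 V − (-1 V) = 2 V. LSB = 2 V / 2^17.
V_out = -1 + 49405 × (2/131072) V
      = -1 V + 0.753860 V = -0.246140 V.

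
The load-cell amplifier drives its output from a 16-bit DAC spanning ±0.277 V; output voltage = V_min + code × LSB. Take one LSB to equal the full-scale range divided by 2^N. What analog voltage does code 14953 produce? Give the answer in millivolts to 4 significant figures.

The full-scale span is 0.277 − (-0.277) = 0.554 V. LSB = 0.554 V / 2^16.
V_out = -0.277 + 14953 × (0.554/65536) V
      = -0.277 V + 0.126403 V = -0.150597 V.

-150.6 mV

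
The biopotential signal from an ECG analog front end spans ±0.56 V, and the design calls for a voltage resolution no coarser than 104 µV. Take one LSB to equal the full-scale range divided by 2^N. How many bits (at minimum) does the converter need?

The full-scale span is 0.56 − (-0.56) = 1.12 V.
1.12 V / 104 µV = 10770. Since 2^13 = 8192 and 2^14 = 16384, N = 14.

14 bits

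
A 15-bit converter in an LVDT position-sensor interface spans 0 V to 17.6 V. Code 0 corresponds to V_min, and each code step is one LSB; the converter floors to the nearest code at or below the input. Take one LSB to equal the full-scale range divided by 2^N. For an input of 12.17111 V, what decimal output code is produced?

22660

Span = 17.6 V. LSB = 17.6 V / 2^15 ≈ 0.5371 mV.
V_in − V_min = 12.17111 − (0) = 12.17111 V.
Divide by LSB: 12.17111 × 32768/17.6 = 22660.3939.
Truncating gives code 22660.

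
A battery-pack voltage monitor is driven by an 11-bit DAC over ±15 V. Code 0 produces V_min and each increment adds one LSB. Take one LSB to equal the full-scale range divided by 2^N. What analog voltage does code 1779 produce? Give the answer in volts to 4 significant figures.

The full-scale span is 15 − (-15) = 30 V. LSB = 30 V / 2^11.
Output = V_min + (1779/2048) × range = -15 + 0.868652 × 30 V
      = -15 + 26.0596 = 11.0596 V.

11.06 V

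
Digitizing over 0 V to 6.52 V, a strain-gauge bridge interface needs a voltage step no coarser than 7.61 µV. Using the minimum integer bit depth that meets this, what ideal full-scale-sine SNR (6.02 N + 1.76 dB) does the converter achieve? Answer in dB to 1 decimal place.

122.2 dB

Range is 6.52 V.
Levels needed ≥ 6.52/7.61 µV = 856800. 2^20 = 1048576 suffices, so N_min = 20.
6.02(20) + 1.76 = 122.16 dB.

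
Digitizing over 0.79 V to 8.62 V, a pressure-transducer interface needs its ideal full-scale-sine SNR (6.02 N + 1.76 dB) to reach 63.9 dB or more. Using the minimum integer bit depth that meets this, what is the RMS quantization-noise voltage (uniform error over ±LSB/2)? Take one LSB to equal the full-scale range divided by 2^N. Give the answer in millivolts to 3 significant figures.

The full-scale span is 8.62 − (0.79) = 7.83 V.
6.02 N + 1.76 ≥ 63.9 gives N ≥ 10.322, so the minimum integer is 11.
LSB = 7.83 V / 2^11 = 3.8232 mV.
σ_q = LSB/√12 = 3.8232 mV/3.4641 = 1.10 mV.

1.10 mV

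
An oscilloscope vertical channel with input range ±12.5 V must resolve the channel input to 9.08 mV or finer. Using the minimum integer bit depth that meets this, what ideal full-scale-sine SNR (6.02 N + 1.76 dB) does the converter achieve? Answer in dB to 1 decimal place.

74.0 dB

The full-scale span is 12.5 − (-12.5) = 25 V.
Levels needed ≥ 25/9.08 mV = 2753. 2^12 = 4096 suffices, so N_min = 12.
SNR = 6.02 × 12 + 1.76 = 74.00 dB.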